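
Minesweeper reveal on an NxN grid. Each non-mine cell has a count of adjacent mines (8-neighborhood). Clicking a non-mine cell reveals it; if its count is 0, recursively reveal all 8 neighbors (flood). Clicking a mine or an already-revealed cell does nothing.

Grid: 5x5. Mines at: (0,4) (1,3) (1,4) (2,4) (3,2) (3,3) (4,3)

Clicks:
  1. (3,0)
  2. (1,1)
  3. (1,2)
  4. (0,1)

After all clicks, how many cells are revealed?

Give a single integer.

Click 1 (3,0) count=0: revealed 13 new [(0,0) (0,1) (0,2) (1,0) (1,1) (1,2) (2,0) (2,1) (2,2) (3,0) (3,1) (4,0) (4,1)] -> total=13
Click 2 (1,1) count=0: revealed 0 new [(none)] -> total=13
Click 3 (1,2) count=1: revealed 0 new [(none)] -> total=13
Click 4 (0,1) count=0: revealed 0 new [(none)] -> total=13

Answer: 13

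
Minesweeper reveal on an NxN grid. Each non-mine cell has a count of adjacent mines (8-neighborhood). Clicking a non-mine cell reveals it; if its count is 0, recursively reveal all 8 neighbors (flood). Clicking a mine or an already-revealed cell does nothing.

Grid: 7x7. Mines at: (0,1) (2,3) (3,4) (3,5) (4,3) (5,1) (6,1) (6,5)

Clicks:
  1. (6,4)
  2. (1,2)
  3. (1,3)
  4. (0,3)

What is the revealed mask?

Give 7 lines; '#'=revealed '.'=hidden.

Click 1 (6,4) count=1: revealed 1 new [(6,4)] -> total=1
Click 2 (1,2) count=2: revealed 1 new [(1,2)] -> total=2
Click 3 (1,3) count=1: revealed 1 new [(1,3)] -> total=3
Click 4 (0,3) count=0: revealed 11 new [(0,2) (0,3) (0,4) (0,5) (0,6) (1,4) (1,5) (1,6) (2,4) (2,5) (2,6)] -> total=14

Answer: ..#####
..#####
....###
.......
.......
.......
....#..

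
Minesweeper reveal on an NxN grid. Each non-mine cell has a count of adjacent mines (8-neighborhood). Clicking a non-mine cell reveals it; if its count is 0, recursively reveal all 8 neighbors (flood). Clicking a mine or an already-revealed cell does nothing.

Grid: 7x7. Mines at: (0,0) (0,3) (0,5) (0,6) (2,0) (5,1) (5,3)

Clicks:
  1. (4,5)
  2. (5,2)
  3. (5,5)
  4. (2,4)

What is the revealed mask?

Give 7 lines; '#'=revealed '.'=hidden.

Answer: .......
.######
.######
.######
.######
..#.###
....###

Derivation:
Click 1 (4,5) count=0: revealed 30 new [(1,1) (1,2) (1,3) (1,4) (1,5) (1,6) (2,1) (2,2) (2,3) (2,4) (2,5) (2,6) (3,1) (3,2) (3,3) (3,4) (3,5) (3,6) (4,1) (4,2) (4,3) (4,4) (4,5) (4,6) (5,4) (5,5) (5,6) (6,4) (6,5) (6,6)] -> total=30
Click 2 (5,2) count=2: revealed 1 new [(5,2)] -> total=31
Click 3 (5,5) count=0: revealed 0 new [(none)] -> total=31
Click 4 (2,4) count=0: revealed 0 new [(none)] -> total=31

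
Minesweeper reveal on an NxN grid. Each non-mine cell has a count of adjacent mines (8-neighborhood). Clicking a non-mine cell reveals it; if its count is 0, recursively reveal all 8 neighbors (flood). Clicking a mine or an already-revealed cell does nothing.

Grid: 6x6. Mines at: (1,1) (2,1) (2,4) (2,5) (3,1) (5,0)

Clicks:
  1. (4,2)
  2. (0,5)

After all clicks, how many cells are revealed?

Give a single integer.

Click 1 (4,2) count=1: revealed 1 new [(4,2)] -> total=1
Click 2 (0,5) count=0: revealed 8 new [(0,2) (0,3) (0,4) (0,5) (1,2) (1,3) (1,4) (1,5)] -> total=9

Answer: 9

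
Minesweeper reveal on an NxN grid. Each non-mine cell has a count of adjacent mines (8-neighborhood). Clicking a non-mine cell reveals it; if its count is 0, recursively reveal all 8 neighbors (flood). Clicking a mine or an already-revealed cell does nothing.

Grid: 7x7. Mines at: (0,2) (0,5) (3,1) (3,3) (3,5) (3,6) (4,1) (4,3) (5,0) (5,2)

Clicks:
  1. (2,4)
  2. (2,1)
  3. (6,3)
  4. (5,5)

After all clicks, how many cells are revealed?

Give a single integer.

Answer: 13

Derivation:
Click 1 (2,4) count=2: revealed 1 new [(2,4)] -> total=1
Click 2 (2,1) count=1: revealed 1 new [(2,1)] -> total=2
Click 3 (6,3) count=1: revealed 1 new [(6,3)] -> total=3
Click 4 (5,5) count=0: revealed 10 new [(4,4) (4,5) (4,6) (5,3) (5,4) (5,5) (5,6) (6,4) (6,5) (6,6)] -> total=13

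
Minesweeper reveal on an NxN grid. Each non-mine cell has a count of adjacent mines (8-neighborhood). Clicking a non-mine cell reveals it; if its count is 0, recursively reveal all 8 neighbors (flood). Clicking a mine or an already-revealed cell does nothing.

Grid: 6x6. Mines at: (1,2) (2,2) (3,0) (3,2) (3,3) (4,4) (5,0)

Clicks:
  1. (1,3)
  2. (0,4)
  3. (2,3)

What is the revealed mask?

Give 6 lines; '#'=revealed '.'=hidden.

Click 1 (1,3) count=2: revealed 1 new [(1,3)] -> total=1
Click 2 (0,4) count=0: revealed 10 new [(0,3) (0,4) (0,5) (1,4) (1,5) (2,3) (2,4) (2,5) (3,4) (3,5)] -> total=11
Click 3 (2,3) count=4: revealed 0 new [(none)] -> total=11

Answer: ...###
...###
...###
....##
......
......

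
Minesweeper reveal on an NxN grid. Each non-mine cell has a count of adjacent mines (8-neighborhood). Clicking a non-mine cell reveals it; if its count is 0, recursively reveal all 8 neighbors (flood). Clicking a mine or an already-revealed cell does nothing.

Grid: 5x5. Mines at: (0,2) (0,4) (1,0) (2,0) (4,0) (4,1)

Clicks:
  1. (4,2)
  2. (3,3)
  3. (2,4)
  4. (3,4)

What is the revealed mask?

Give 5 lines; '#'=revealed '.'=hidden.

Click 1 (4,2) count=1: revealed 1 new [(4,2)] -> total=1
Click 2 (3,3) count=0: revealed 14 new [(1,1) (1,2) (1,3) (1,4) (2,1) (2,2) (2,3) (2,4) (3,1) (3,2) (3,3) (3,4) (4,3) (4,4)] -> total=15
Click 3 (2,4) count=0: revealed 0 new [(none)] -> total=15
Click 4 (3,4) count=0: revealed 0 new [(none)] -> total=15

Answer: .....
.####
.####
.####
..###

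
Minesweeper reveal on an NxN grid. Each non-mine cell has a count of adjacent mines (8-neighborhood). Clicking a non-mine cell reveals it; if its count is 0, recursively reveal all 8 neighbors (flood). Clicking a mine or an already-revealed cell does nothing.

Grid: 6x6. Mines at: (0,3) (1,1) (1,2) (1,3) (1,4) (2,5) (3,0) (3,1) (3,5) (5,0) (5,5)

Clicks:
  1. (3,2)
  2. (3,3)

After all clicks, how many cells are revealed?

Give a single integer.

Click 1 (3,2) count=1: revealed 1 new [(3,2)] -> total=1
Click 2 (3,3) count=0: revealed 13 new [(2,2) (2,3) (2,4) (3,3) (3,4) (4,1) (4,2) (4,3) (4,4) (5,1) (5,2) (5,3) (5,4)] -> total=14

Answer: 14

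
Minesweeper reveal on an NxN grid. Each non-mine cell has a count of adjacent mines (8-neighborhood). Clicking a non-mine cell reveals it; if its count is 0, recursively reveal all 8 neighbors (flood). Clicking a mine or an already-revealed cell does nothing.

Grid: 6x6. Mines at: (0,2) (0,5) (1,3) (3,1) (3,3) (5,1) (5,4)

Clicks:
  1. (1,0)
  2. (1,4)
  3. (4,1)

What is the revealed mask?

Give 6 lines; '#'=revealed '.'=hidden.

Click 1 (1,0) count=0: revealed 6 new [(0,0) (0,1) (1,0) (1,1) (2,0) (2,1)] -> total=6
Click 2 (1,4) count=2: revealed 1 new [(1,4)] -> total=7
Click 3 (4,1) count=2: revealed 1 new [(4,1)] -> total=8

Answer: ##....
##..#.
##....
......
.#....
......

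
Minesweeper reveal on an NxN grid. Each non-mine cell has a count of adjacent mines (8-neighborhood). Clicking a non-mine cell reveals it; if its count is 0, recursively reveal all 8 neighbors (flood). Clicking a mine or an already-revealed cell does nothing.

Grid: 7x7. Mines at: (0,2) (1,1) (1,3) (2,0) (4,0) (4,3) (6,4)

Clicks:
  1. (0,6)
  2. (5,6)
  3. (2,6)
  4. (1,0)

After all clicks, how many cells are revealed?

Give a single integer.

Answer: 21

Derivation:
Click 1 (0,6) count=0: revealed 20 new [(0,4) (0,5) (0,6) (1,4) (1,5) (1,6) (2,4) (2,5) (2,6) (3,4) (3,5) (3,6) (4,4) (4,5) (4,6) (5,4) (5,5) (5,6) (6,5) (6,6)] -> total=20
Click 2 (5,6) count=0: revealed 0 new [(none)] -> total=20
Click 3 (2,6) count=0: revealed 0 new [(none)] -> total=20
Click 4 (1,0) count=2: revealed 1 new [(1,0)] -> total=21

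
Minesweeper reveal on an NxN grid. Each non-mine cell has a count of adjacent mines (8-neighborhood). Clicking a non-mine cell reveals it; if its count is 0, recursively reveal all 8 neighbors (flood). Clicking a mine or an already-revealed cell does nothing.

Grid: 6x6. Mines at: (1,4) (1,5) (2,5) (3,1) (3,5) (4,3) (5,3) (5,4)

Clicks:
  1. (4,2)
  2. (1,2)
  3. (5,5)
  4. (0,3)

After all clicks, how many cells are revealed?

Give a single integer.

Answer: 14

Derivation:
Click 1 (4,2) count=3: revealed 1 new [(4,2)] -> total=1
Click 2 (1,2) count=0: revealed 12 new [(0,0) (0,1) (0,2) (0,3) (1,0) (1,1) (1,2) (1,3) (2,0) (2,1) (2,2) (2,3)] -> total=13
Click 3 (5,5) count=1: revealed 1 new [(5,5)] -> total=14
Click 4 (0,3) count=1: revealed 0 new [(none)] -> total=14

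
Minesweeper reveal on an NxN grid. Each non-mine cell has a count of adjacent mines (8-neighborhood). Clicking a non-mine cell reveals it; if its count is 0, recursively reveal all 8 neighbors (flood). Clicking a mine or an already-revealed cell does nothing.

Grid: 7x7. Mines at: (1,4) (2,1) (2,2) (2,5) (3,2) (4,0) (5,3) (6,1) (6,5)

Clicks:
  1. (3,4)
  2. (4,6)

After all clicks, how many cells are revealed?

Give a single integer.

Answer: 9

Derivation:
Click 1 (3,4) count=1: revealed 1 new [(3,4)] -> total=1
Click 2 (4,6) count=0: revealed 8 new [(3,5) (3,6) (4,4) (4,5) (4,6) (5,4) (5,5) (5,6)] -> total=9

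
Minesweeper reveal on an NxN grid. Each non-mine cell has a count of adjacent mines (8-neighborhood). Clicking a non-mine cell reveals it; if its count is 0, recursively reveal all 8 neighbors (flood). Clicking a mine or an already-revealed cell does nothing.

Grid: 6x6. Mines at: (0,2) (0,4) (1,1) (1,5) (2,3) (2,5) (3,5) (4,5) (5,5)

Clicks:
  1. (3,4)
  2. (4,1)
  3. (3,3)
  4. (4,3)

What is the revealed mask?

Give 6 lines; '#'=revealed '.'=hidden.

Click 1 (3,4) count=4: revealed 1 new [(3,4)] -> total=1
Click 2 (4,1) count=0: revealed 17 new [(2,0) (2,1) (2,2) (3,0) (3,1) (3,2) (3,3) (4,0) (4,1) (4,2) (4,3) (4,4) (5,0) (5,1) (5,2) (5,3) (5,4)] -> total=18
Click 3 (3,3) count=1: revealed 0 new [(none)] -> total=18
Click 4 (4,3) count=0: revealed 0 new [(none)] -> total=18

Answer: ......
......
###...
#####.
#####.
#####.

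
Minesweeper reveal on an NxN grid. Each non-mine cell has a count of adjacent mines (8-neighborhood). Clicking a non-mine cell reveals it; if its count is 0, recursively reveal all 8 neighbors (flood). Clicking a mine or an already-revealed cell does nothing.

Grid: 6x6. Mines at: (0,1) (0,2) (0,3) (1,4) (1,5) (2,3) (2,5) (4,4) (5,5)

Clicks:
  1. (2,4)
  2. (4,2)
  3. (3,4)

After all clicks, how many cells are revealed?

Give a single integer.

Answer: 20

Derivation:
Click 1 (2,4) count=4: revealed 1 new [(2,4)] -> total=1
Click 2 (4,2) count=0: revealed 18 new [(1,0) (1,1) (1,2) (2,0) (2,1) (2,2) (3,0) (3,1) (3,2) (3,3) (4,0) (4,1) (4,2) (4,3) (5,0) (5,1) (5,2) (5,3)] -> total=19
Click 3 (3,4) count=3: revealed 1 new [(3,4)] -> total=20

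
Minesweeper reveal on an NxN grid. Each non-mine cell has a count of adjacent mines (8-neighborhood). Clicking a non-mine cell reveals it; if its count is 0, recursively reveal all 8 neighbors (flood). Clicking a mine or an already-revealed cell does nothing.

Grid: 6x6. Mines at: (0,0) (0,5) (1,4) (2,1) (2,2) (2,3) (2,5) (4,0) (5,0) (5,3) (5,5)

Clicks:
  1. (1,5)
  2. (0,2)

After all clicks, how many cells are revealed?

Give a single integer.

Click 1 (1,5) count=3: revealed 1 new [(1,5)] -> total=1
Click 2 (0,2) count=0: revealed 6 new [(0,1) (0,2) (0,3) (1,1) (1,2) (1,3)] -> total=7

Answer: 7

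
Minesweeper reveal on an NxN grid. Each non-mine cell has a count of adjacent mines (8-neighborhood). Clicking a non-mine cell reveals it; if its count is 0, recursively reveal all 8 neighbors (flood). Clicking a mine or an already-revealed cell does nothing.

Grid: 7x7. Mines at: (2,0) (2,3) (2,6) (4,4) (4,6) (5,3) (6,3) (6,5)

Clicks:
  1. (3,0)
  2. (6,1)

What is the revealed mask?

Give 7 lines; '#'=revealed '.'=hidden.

Click 1 (3,0) count=1: revealed 1 new [(3,0)] -> total=1
Click 2 (6,1) count=0: revealed 11 new [(3,1) (3,2) (4,0) (4,1) (4,2) (5,0) (5,1) (5,2) (6,0) (6,1) (6,2)] -> total=12

Answer: .......
.......
.......
###....
###....
###....
###....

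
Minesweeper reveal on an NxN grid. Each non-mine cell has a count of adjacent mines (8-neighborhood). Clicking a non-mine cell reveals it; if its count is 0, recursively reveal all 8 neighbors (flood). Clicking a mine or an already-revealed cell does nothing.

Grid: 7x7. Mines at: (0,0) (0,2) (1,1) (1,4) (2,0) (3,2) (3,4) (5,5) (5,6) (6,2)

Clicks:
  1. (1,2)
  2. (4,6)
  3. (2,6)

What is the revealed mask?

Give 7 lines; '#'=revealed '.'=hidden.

Click 1 (1,2) count=2: revealed 1 new [(1,2)] -> total=1
Click 2 (4,6) count=2: revealed 1 new [(4,6)] -> total=2
Click 3 (2,6) count=0: revealed 9 new [(0,5) (0,6) (1,5) (1,6) (2,5) (2,6) (3,5) (3,6) (4,5)] -> total=11

Answer: .....##
..#..##
.....##
.....##
.....##
.......
.......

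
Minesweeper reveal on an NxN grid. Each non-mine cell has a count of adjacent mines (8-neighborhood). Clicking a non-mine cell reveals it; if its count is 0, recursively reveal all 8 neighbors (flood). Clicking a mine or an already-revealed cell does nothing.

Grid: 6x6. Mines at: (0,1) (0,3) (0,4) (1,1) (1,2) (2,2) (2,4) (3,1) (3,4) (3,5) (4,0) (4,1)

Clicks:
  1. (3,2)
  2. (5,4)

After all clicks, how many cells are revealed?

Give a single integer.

Answer: 9

Derivation:
Click 1 (3,2) count=3: revealed 1 new [(3,2)] -> total=1
Click 2 (5,4) count=0: revealed 8 new [(4,2) (4,3) (4,4) (4,5) (5,2) (5,3) (5,4) (5,5)] -> total=9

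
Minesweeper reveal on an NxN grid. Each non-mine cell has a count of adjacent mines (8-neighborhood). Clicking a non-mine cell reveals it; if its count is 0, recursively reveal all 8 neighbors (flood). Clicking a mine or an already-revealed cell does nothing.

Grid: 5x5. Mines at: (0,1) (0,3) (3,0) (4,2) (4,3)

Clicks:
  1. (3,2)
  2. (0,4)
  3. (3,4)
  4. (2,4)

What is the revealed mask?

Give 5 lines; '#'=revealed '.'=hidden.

Answer: ....#
.####
.####
.####
.....

Derivation:
Click 1 (3,2) count=2: revealed 1 new [(3,2)] -> total=1
Click 2 (0,4) count=1: revealed 1 new [(0,4)] -> total=2
Click 3 (3,4) count=1: revealed 1 new [(3,4)] -> total=3
Click 4 (2,4) count=0: revealed 10 new [(1,1) (1,2) (1,3) (1,4) (2,1) (2,2) (2,3) (2,4) (3,1) (3,3)] -> total=13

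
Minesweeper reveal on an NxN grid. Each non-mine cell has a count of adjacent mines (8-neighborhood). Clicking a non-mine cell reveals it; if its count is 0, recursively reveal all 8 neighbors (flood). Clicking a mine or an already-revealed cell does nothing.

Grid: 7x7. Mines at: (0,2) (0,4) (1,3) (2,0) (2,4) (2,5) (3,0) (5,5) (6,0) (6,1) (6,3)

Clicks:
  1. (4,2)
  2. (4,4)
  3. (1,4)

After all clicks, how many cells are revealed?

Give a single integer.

Click 1 (4,2) count=0: revealed 15 new [(2,1) (2,2) (2,3) (3,1) (3,2) (3,3) (3,4) (4,1) (4,2) (4,3) (4,4) (5,1) (5,2) (5,3) (5,4)] -> total=15
Click 2 (4,4) count=1: revealed 0 new [(none)] -> total=15
Click 3 (1,4) count=4: revealed 1 new [(1,4)] -> total=16

Answer: 16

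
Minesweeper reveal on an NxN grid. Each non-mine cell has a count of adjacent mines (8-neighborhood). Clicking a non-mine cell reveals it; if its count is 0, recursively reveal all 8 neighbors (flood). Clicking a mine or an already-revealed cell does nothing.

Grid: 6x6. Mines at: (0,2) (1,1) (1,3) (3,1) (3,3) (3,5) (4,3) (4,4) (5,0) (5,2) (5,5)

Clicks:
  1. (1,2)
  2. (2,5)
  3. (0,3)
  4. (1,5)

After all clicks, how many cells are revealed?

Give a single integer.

Answer: 8

Derivation:
Click 1 (1,2) count=3: revealed 1 new [(1,2)] -> total=1
Click 2 (2,5) count=1: revealed 1 new [(2,5)] -> total=2
Click 3 (0,3) count=2: revealed 1 new [(0,3)] -> total=3
Click 4 (1,5) count=0: revealed 5 new [(0,4) (0,5) (1,4) (1,5) (2,4)] -> total=8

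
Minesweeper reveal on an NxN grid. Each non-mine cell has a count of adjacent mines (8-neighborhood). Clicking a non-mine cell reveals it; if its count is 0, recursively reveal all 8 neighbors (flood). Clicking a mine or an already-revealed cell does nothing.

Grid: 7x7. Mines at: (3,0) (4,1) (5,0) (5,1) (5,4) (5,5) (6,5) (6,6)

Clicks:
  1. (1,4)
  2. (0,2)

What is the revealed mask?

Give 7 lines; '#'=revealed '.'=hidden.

Click 1 (1,4) count=0: revealed 32 new [(0,0) (0,1) (0,2) (0,3) (0,4) (0,5) (0,6) (1,0) (1,1) (1,2) (1,3) (1,4) (1,5) (1,6) (2,0) (2,1) (2,2) (2,3) (2,4) (2,5) (2,6) (3,1) (3,2) (3,3) (3,4) (3,5) (3,6) (4,2) (4,3) (4,4) (4,5) (4,6)] -> total=32
Click 2 (0,2) count=0: revealed 0 new [(none)] -> total=32

Answer: #######
#######
#######
.######
..#####
.......
.......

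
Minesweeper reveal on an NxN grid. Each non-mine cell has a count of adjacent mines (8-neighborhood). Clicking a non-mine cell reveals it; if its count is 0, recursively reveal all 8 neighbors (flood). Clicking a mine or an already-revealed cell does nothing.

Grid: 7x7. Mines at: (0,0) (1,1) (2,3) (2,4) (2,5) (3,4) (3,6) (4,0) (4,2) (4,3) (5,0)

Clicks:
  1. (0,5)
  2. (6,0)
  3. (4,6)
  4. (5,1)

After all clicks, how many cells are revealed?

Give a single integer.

Click 1 (0,5) count=0: revealed 10 new [(0,2) (0,3) (0,4) (0,5) (0,6) (1,2) (1,3) (1,4) (1,5) (1,6)] -> total=10
Click 2 (6,0) count=1: revealed 1 new [(6,0)] -> total=11
Click 3 (4,6) count=1: revealed 1 new [(4,6)] -> total=12
Click 4 (5,1) count=3: revealed 1 new [(5,1)] -> total=13

Answer: 13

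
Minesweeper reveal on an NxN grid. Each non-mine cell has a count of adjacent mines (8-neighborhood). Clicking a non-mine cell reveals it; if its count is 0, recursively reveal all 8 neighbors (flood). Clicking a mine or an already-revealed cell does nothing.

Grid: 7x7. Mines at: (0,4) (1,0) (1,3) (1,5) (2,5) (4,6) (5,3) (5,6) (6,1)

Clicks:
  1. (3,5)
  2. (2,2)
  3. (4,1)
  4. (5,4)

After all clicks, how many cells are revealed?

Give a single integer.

Click 1 (3,5) count=2: revealed 1 new [(3,5)] -> total=1
Click 2 (2,2) count=1: revealed 1 new [(2,2)] -> total=2
Click 3 (4,1) count=0: revealed 17 new [(2,0) (2,1) (2,3) (2,4) (3,0) (3,1) (3,2) (3,3) (3,4) (4,0) (4,1) (4,2) (4,3) (4,4) (5,0) (5,1) (5,2)] -> total=19
Click 4 (5,4) count=1: revealed 1 new [(5,4)] -> total=20

Answer: 20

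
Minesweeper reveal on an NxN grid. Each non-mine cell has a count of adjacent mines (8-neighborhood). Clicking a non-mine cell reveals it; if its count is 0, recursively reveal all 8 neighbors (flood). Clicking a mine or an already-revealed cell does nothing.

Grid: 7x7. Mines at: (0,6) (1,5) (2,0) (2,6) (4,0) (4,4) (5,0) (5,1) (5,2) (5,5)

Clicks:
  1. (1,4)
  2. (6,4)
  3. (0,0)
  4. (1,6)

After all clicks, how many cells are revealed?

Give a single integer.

Click 1 (1,4) count=1: revealed 1 new [(1,4)] -> total=1
Click 2 (6,4) count=1: revealed 1 new [(6,4)] -> total=2
Click 3 (0,0) count=0: revealed 20 new [(0,0) (0,1) (0,2) (0,3) (0,4) (1,0) (1,1) (1,2) (1,3) (2,1) (2,2) (2,3) (2,4) (3,1) (3,2) (3,3) (3,4) (4,1) (4,2) (4,3)] -> total=22
Click 4 (1,6) count=3: revealed 1 new [(1,6)] -> total=23

Answer: 23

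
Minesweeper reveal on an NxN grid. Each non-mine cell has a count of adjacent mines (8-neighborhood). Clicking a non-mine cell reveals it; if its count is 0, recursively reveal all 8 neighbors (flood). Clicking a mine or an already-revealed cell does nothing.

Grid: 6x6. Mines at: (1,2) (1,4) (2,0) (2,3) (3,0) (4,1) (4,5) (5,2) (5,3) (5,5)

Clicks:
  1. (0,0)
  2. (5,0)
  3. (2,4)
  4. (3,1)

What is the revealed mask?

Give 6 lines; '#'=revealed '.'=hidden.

Answer: ##....
##....
....#.
.#....
......
#.....

Derivation:
Click 1 (0,0) count=0: revealed 4 new [(0,0) (0,1) (1,0) (1,1)] -> total=4
Click 2 (5,0) count=1: revealed 1 new [(5,0)] -> total=5
Click 3 (2,4) count=2: revealed 1 new [(2,4)] -> total=6
Click 4 (3,1) count=3: revealed 1 new [(3,1)] -> total=7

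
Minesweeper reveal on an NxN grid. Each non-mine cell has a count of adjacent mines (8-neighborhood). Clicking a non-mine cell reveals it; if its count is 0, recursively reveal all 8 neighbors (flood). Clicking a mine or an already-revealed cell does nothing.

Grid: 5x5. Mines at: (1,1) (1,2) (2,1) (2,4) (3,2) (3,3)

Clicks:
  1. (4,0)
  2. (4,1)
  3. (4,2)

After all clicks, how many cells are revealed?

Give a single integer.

Click 1 (4,0) count=0: revealed 4 new [(3,0) (3,1) (4,0) (4,1)] -> total=4
Click 2 (4,1) count=1: revealed 0 new [(none)] -> total=4
Click 3 (4,2) count=2: revealed 1 new [(4,2)] -> total=5

Answer: 5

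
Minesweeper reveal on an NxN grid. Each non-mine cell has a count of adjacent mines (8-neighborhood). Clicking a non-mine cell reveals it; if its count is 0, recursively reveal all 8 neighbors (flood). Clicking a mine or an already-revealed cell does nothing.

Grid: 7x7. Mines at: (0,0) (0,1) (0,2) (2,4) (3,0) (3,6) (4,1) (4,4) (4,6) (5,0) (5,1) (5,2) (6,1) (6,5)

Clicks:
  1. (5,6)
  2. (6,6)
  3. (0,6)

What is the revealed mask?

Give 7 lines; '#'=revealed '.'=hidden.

Click 1 (5,6) count=2: revealed 1 new [(5,6)] -> total=1
Click 2 (6,6) count=1: revealed 1 new [(6,6)] -> total=2
Click 3 (0,6) count=0: revealed 10 new [(0,3) (0,4) (0,5) (0,6) (1,3) (1,4) (1,5) (1,6) (2,5) (2,6)] -> total=12

Answer: ...####
...####
.....##
.......
.......
......#
......#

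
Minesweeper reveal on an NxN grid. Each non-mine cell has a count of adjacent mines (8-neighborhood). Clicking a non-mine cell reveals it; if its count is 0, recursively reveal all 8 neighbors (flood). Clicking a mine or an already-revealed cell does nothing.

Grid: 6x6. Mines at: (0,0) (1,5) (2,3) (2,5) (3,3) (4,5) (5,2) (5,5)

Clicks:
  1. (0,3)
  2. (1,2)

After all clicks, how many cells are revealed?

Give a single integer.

Click 1 (0,3) count=0: revealed 8 new [(0,1) (0,2) (0,3) (0,4) (1,1) (1,2) (1,3) (1,4)] -> total=8
Click 2 (1,2) count=1: revealed 0 new [(none)] -> total=8

Answer: 8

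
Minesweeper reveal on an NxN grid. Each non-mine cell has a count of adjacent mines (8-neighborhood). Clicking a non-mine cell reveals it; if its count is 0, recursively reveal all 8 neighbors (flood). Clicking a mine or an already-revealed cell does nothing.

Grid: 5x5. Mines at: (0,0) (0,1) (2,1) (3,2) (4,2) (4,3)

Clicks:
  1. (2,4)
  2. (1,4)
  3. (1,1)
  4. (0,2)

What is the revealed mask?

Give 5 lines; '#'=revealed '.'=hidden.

Answer: ..###
.####
..###
...##
.....

Derivation:
Click 1 (2,4) count=0: revealed 11 new [(0,2) (0,3) (0,4) (1,2) (1,3) (1,4) (2,2) (2,3) (2,4) (3,3) (3,4)] -> total=11
Click 2 (1,4) count=0: revealed 0 new [(none)] -> total=11
Click 3 (1,1) count=3: revealed 1 new [(1,1)] -> total=12
Click 4 (0,2) count=1: revealed 0 new [(none)] -> total=12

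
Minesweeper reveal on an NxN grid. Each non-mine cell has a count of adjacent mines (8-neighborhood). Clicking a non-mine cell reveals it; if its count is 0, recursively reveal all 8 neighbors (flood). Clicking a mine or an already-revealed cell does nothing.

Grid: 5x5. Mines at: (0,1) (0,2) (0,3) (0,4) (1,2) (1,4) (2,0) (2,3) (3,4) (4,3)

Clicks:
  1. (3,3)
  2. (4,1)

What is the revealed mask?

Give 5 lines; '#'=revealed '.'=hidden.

Click 1 (3,3) count=3: revealed 1 new [(3,3)] -> total=1
Click 2 (4,1) count=0: revealed 6 new [(3,0) (3,1) (3,2) (4,0) (4,1) (4,2)] -> total=7

Answer: .....
.....
.....
####.
###..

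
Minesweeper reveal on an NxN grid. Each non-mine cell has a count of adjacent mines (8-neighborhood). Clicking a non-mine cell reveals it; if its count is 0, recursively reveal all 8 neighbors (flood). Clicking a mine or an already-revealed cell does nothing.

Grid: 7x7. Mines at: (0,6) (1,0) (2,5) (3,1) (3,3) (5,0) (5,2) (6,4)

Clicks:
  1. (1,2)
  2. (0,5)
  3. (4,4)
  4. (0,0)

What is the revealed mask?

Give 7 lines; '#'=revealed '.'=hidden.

Answer: ######.
.#####.
.####..
.......
....#..
.......
.......

Derivation:
Click 1 (1,2) count=0: revealed 14 new [(0,1) (0,2) (0,3) (0,4) (0,5) (1,1) (1,2) (1,3) (1,4) (1,5) (2,1) (2,2) (2,3) (2,4)] -> total=14
Click 2 (0,5) count=1: revealed 0 new [(none)] -> total=14
Click 3 (4,4) count=1: revealed 1 new [(4,4)] -> total=15
Click 4 (0,0) count=1: revealed 1 new [(0,0)] -> total=16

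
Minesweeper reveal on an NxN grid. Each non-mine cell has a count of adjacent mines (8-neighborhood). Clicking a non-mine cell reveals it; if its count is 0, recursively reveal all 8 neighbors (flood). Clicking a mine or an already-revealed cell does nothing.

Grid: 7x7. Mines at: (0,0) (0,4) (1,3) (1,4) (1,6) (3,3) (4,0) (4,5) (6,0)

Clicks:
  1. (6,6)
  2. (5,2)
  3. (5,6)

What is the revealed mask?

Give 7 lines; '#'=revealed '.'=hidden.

Click 1 (6,6) count=0: revealed 16 new [(4,1) (4,2) (4,3) (4,4) (5,1) (5,2) (5,3) (5,4) (5,5) (5,6) (6,1) (6,2) (6,3) (6,4) (6,5) (6,6)] -> total=16
Click 2 (5,2) count=0: revealed 0 new [(none)] -> total=16
Click 3 (5,6) count=1: revealed 0 new [(none)] -> total=16

Answer: .......
.......
.......
.......
.####..
.######
.######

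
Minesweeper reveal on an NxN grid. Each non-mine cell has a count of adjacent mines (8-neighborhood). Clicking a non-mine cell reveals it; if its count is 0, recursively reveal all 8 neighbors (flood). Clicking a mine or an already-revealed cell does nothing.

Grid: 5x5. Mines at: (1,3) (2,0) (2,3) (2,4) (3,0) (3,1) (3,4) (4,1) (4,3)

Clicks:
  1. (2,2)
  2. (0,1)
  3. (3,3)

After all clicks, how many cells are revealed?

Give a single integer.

Click 1 (2,2) count=3: revealed 1 new [(2,2)] -> total=1
Click 2 (0,1) count=0: revealed 6 new [(0,0) (0,1) (0,2) (1,0) (1,1) (1,2)] -> total=7
Click 3 (3,3) count=4: revealed 1 new [(3,3)] -> total=8

Answer: 8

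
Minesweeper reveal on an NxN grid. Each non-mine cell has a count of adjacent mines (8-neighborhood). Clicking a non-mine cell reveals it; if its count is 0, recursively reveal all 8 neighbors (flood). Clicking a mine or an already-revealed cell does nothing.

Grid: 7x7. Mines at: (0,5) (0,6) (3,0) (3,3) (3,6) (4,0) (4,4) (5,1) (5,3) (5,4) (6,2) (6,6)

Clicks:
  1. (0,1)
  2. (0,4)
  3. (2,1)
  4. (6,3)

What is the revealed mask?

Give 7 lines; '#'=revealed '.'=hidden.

Click 1 (0,1) count=0: revealed 15 new [(0,0) (0,1) (0,2) (0,3) (0,4) (1,0) (1,1) (1,2) (1,3) (1,4) (2,0) (2,1) (2,2) (2,3) (2,4)] -> total=15
Click 2 (0,4) count=1: revealed 0 new [(none)] -> total=15
Click 3 (2,1) count=1: revealed 0 new [(none)] -> total=15
Click 4 (6,3) count=3: revealed 1 new [(6,3)] -> total=16

Answer: #####..
#####..
#####..
.......
.......
.......
...#...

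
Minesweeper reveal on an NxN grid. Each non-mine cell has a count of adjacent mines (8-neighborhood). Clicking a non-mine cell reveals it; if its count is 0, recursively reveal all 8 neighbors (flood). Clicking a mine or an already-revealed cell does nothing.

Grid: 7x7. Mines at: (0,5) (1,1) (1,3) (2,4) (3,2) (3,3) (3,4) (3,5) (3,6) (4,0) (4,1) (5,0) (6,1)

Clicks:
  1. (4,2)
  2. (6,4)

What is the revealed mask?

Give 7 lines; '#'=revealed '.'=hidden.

Click 1 (4,2) count=3: revealed 1 new [(4,2)] -> total=1
Click 2 (6,4) count=0: revealed 14 new [(4,3) (4,4) (4,5) (4,6) (5,2) (5,3) (5,4) (5,5) (5,6) (6,2) (6,3) (6,4) (6,5) (6,6)] -> total=15

Answer: .......
.......
.......
.......
..#####
..#####
..#####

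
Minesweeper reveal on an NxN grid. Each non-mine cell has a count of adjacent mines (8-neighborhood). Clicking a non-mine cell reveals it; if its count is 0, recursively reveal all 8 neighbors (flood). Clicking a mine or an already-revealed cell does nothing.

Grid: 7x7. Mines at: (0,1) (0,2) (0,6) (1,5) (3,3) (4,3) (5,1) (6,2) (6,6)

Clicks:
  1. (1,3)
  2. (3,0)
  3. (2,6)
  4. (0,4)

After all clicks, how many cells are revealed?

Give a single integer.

Answer: 15

Derivation:
Click 1 (1,3) count=1: revealed 1 new [(1,3)] -> total=1
Click 2 (3,0) count=0: revealed 12 new [(1,0) (1,1) (1,2) (2,0) (2,1) (2,2) (3,0) (3,1) (3,2) (4,0) (4,1) (4,2)] -> total=13
Click 3 (2,6) count=1: revealed 1 new [(2,6)] -> total=14
Click 4 (0,4) count=1: revealed 1 new [(0,4)] -> total=15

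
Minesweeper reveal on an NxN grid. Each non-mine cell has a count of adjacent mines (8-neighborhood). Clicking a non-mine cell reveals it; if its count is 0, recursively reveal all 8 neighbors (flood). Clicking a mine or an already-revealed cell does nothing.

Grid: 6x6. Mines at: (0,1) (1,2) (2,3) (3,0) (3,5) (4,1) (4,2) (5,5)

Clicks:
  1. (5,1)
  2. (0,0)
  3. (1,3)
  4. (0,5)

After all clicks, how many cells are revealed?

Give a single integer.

Click 1 (5,1) count=2: revealed 1 new [(5,1)] -> total=1
Click 2 (0,0) count=1: revealed 1 new [(0,0)] -> total=2
Click 3 (1,3) count=2: revealed 1 new [(1,3)] -> total=3
Click 4 (0,5) count=0: revealed 7 new [(0,3) (0,4) (0,5) (1,4) (1,5) (2,4) (2,5)] -> total=10

Answer: 10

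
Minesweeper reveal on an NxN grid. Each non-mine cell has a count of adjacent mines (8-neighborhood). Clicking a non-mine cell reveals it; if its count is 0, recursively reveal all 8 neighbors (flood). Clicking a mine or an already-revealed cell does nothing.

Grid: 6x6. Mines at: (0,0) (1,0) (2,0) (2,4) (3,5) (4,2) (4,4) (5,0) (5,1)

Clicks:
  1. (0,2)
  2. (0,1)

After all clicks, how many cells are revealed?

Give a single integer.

Click 1 (0,2) count=0: revealed 16 new [(0,1) (0,2) (0,3) (0,4) (0,5) (1,1) (1,2) (1,3) (1,4) (1,5) (2,1) (2,2) (2,3) (3,1) (3,2) (3,3)] -> total=16
Click 2 (0,1) count=2: revealed 0 new [(none)] -> total=16

Answer: 16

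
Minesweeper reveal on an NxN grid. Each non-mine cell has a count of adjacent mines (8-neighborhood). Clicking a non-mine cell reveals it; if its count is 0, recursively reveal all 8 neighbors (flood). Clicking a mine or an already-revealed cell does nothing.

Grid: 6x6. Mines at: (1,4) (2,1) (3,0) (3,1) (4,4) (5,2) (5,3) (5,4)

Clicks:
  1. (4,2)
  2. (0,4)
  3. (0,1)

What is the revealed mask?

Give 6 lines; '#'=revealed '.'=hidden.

Answer: #####.
####..
......
......
..#...
......

Derivation:
Click 1 (4,2) count=3: revealed 1 new [(4,2)] -> total=1
Click 2 (0,4) count=1: revealed 1 new [(0,4)] -> total=2
Click 3 (0,1) count=0: revealed 8 new [(0,0) (0,1) (0,2) (0,3) (1,0) (1,1) (1,2) (1,3)] -> total=10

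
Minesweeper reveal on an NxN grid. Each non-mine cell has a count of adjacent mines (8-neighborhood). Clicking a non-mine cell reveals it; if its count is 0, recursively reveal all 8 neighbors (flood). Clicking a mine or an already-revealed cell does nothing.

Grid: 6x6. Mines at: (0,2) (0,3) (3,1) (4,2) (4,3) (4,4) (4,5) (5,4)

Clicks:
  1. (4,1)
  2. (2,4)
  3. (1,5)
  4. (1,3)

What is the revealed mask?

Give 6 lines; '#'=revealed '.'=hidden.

Click 1 (4,1) count=2: revealed 1 new [(4,1)] -> total=1
Click 2 (2,4) count=0: revealed 14 new [(0,4) (0,5) (1,2) (1,3) (1,4) (1,5) (2,2) (2,3) (2,4) (2,5) (3,2) (3,3) (3,4) (3,5)] -> total=15
Click 3 (1,5) count=0: revealed 0 new [(none)] -> total=15
Click 4 (1,3) count=2: revealed 0 new [(none)] -> total=15

Answer: ....##
..####
..####
..####
.#....
......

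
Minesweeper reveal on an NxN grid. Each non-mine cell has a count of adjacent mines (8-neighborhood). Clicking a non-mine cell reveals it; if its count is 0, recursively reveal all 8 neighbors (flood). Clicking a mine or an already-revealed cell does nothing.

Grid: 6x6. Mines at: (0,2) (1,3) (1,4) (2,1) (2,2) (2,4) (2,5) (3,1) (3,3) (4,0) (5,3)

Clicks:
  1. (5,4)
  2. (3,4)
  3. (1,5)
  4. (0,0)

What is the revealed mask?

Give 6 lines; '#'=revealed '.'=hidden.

Click 1 (5,4) count=1: revealed 1 new [(5,4)] -> total=1
Click 2 (3,4) count=3: revealed 1 new [(3,4)] -> total=2
Click 3 (1,5) count=3: revealed 1 new [(1,5)] -> total=3
Click 4 (0,0) count=0: revealed 4 new [(0,0) (0,1) (1,0) (1,1)] -> total=7

Answer: ##....
##...#
......
....#.
......
....#.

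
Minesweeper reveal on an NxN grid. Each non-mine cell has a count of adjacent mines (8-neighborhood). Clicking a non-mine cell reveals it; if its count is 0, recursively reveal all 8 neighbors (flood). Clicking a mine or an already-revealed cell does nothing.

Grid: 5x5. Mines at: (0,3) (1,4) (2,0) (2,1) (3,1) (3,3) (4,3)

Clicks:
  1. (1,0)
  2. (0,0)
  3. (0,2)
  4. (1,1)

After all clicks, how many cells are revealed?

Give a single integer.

Answer: 6

Derivation:
Click 1 (1,0) count=2: revealed 1 new [(1,0)] -> total=1
Click 2 (0,0) count=0: revealed 5 new [(0,0) (0,1) (0,2) (1,1) (1,2)] -> total=6
Click 3 (0,2) count=1: revealed 0 new [(none)] -> total=6
Click 4 (1,1) count=2: revealed 0 new [(none)] -> total=6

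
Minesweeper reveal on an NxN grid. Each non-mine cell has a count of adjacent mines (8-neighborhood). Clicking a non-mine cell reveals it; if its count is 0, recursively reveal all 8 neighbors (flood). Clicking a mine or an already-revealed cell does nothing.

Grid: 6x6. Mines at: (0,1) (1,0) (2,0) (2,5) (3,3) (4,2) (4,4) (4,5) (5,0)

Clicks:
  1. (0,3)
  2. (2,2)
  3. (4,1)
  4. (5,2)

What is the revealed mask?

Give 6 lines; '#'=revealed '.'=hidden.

Answer: ..####
..####
..###.
......
.#....
..#...

Derivation:
Click 1 (0,3) count=0: revealed 11 new [(0,2) (0,3) (0,4) (0,5) (1,2) (1,3) (1,4) (1,5) (2,2) (2,3) (2,4)] -> total=11
Click 2 (2,2) count=1: revealed 0 new [(none)] -> total=11
Click 3 (4,1) count=2: revealed 1 new [(4,1)] -> total=12
Click 4 (5,2) count=1: revealed 1 new [(5,2)] -> total=13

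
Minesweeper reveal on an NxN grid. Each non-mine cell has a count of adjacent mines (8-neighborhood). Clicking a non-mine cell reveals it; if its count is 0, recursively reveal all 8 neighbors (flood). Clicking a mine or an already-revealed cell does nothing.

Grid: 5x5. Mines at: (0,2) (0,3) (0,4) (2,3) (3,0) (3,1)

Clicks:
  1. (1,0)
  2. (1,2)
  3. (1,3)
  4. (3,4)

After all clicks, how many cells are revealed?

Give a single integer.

Answer: 9

Derivation:
Click 1 (1,0) count=0: revealed 6 new [(0,0) (0,1) (1,0) (1,1) (2,0) (2,1)] -> total=6
Click 2 (1,2) count=3: revealed 1 new [(1,2)] -> total=7
Click 3 (1,3) count=4: revealed 1 new [(1,3)] -> total=8
Click 4 (3,4) count=1: revealed 1 new [(3,4)] -> total=9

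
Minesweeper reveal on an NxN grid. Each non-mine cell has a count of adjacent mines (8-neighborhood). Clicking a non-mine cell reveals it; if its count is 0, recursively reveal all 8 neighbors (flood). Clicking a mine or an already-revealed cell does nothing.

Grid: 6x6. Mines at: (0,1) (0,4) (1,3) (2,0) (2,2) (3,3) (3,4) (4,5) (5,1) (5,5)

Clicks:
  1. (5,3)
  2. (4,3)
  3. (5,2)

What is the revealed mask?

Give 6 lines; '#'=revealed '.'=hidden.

Answer: ......
......
......
......
..###.
..###.

Derivation:
Click 1 (5,3) count=0: revealed 6 new [(4,2) (4,3) (4,4) (5,2) (5,3) (5,4)] -> total=6
Click 2 (4,3) count=2: revealed 0 new [(none)] -> total=6
Click 3 (5,2) count=1: revealed 0 new [(none)] -> total=6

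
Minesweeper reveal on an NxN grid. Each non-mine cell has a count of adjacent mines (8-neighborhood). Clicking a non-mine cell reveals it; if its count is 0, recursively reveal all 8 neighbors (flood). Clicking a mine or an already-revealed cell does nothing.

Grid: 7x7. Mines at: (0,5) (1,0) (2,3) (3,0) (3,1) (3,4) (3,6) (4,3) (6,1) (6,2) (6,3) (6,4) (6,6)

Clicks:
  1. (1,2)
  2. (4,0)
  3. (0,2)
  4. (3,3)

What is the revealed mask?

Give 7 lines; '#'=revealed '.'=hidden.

Answer: .####..
.####..
.......
...#...
#......
.......
.......

Derivation:
Click 1 (1,2) count=1: revealed 1 new [(1,2)] -> total=1
Click 2 (4,0) count=2: revealed 1 new [(4,0)] -> total=2
Click 3 (0,2) count=0: revealed 7 new [(0,1) (0,2) (0,3) (0,4) (1,1) (1,3) (1,4)] -> total=9
Click 4 (3,3) count=3: revealed 1 new [(3,3)] -> total=10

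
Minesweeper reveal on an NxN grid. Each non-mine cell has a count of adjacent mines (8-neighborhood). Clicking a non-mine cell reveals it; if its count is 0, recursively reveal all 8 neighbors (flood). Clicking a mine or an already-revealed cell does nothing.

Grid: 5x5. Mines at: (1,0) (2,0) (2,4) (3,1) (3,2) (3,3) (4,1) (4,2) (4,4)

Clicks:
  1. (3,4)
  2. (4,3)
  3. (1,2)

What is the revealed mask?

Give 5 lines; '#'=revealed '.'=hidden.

Answer: .####
.####
.###.
....#
...#.

Derivation:
Click 1 (3,4) count=3: revealed 1 new [(3,4)] -> total=1
Click 2 (4,3) count=4: revealed 1 new [(4,3)] -> total=2
Click 3 (1,2) count=0: revealed 11 new [(0,1) (0,2) (0,3) (0,4) (1,1) (1,2) (1,3) (1,4) (2,1) (2,2) (2,3)] -> total=13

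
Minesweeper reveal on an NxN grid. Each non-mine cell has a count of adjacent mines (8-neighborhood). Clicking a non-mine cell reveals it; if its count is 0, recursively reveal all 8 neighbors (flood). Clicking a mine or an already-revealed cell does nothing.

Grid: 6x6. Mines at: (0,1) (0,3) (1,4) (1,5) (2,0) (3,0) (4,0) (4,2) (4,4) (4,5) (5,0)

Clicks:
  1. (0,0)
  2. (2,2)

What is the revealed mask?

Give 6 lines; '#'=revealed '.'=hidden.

Click 1 (0,0) count=1: revealed 1 new [(0,0)] -> total=1
Click 2 (2,2) count=0: revealed 9 new [(1,1) (1,2) (1,3) (2,1) (2,2) (2,3) (3,1) (3,2) (3,3)] -> total=10

Answer: #.....
.###..
.###..
.###..
......
......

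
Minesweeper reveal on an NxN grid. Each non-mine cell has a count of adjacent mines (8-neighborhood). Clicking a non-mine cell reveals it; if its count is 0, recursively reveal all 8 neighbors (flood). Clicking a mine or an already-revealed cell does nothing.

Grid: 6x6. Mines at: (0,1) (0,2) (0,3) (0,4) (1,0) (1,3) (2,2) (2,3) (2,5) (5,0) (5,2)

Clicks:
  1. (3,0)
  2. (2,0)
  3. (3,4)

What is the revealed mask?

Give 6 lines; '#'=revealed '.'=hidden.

Click 1 (3,0) count=0: revealed 6 new [(2,0) (2,1) (3,0) (3,1) (4,0) (4,1)] -> total=6
Click 2 (2,0) count=1: revealed 0 new [(none)] -> total=6
Click 3 (3,4) count=2: revealed 1 new [(3,4)] -> total=7

Answer: ......
......
##....
##..#.
##....
......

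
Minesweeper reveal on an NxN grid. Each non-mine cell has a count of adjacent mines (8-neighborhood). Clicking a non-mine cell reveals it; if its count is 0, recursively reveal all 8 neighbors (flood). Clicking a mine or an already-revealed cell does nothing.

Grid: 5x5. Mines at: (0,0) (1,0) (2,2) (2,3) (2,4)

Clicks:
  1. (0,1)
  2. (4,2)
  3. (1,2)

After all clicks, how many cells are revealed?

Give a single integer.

Click 1 (0,1) count=2: revealed 1 new [(0,1)] -> total=1
Click 2 (4,2) count=0: revealed 12 new [(2,0) (2,1) (3,0) (3,1) (3,2) (3,3) (3,4) (4,0) (4,1) (4,2) (4,3) (4,4)] -> total=13
Click 3 (1,2) count=2: revealed 1 new [(1,2)] -> total=14

Answer: 14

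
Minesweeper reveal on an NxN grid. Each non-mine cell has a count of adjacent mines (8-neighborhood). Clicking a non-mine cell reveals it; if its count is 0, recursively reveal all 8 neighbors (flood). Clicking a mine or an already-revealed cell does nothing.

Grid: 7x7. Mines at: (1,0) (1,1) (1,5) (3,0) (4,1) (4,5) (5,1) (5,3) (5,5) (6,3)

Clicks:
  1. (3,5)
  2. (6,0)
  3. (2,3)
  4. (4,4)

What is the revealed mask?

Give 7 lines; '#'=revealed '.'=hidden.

Click 1 (3,5) count=1: revealed 1 new [(3,5)] -> total=1
Click 2 (6,0) count=1: revealed 1 new [(6,0)] -> total=2
Click 3 (2,3) count=0: revealed 15 new [(0,2) (0,3) (0,4) (1,2) (1,3) (1,4) (2,2) (2,3) (2,4) (3,2) (3,3) (3,4) (4,2) (4,3) (4,4)] -> total=17
Click 4 (4,4) count=3: revealed 0 new [(none)] -> total=17

Answer: ..###..
..###..
..###..
..####.
..###..
.......
#......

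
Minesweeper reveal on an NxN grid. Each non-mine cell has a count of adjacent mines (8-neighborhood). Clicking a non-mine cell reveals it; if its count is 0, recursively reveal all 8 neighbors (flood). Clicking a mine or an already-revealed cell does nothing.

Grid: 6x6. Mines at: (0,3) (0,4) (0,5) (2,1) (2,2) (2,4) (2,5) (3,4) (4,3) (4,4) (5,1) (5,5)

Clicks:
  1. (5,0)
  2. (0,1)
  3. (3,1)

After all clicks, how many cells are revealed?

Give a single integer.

Click 1 (5,0) count=1: revealed 1 new [(5,0)] -> total=1
Click 2 (0,1) count=0: revealed 6 new [(0,0) (0,1) (0,2) (1,0) (1,1) (1,2)] -> total=7
Click 3 (3,1) count=2: revealed 1 new [(3,1)] -> total=8

Answer: 8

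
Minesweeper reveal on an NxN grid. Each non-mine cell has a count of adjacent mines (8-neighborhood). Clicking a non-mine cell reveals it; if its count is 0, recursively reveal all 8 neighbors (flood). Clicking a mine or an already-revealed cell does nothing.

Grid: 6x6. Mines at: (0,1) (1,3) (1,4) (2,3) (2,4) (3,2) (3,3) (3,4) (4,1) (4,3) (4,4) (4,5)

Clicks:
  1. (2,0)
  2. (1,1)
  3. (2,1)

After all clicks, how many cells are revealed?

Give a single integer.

Answer: 6

Derivation:
Click 1 (2,0) count=0: revealed 6 new [(1,0) (1,1) (2,0) (2,1) (3,0) (3,1)] -> total=6
Click 2 (1,1) count=1: revealed 0 new [(none)] -> total=6
Click 3 (2,1) count=1: revealed 0 new [(none)] -> total=6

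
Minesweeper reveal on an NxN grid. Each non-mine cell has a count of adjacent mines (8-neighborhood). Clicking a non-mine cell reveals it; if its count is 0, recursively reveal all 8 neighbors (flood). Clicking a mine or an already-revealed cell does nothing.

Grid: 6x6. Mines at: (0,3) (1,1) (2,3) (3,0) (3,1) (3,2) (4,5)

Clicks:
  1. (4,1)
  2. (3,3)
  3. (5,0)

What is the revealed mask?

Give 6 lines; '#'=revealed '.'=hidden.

Answer: ......
......
......
...#..
#####.
#####.

Derivation:
Click 1 (4,1) count=3: revealed 1 new [(4,1)] -> total=1
Click 2 (3,3) count=2: revealed 1 new [(3,3)] -> total=2
Click 3 (5,0) count=0: revealed 9 new [(4,0) (4,2) (4,3) (4,4) (5,0) (5,1) (5,2) (5,3) (5,4)] -> total=11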